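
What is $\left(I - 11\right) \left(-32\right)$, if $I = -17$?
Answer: $896$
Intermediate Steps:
$\left(I - 11\right) \left(-32\right) = \left(-17 - 11\right) \left(-32\right) = \left(-28\right) \left(-32\right) = 896$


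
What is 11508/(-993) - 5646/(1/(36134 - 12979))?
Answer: -43272669866/331 ≈ -1.3073e+8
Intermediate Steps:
11508/(-993) - 5646/(1/(36134 - 12979)) = 11508*(-1/993) - 5646/(1/23155) = -3836/331 - 5646/1/23155 = -3836/331 - 5646*23155 = -3836/331 - 130733130 = -43272669866/331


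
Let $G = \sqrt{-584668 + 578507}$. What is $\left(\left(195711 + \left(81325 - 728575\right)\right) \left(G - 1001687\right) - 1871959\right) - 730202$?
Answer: $452298144132 - 451539 i \sqrt{6161} \approx 4.523 \cdot 10^{11} - 3.5442 \cdot 10^{7} i$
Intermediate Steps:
$G = i \sqrt{6161}$ ($G = \sqrt{-6161} = i \sqrt{6161} \approx 78.492 i$)
$\left(\left(195711 + \left(81325 - 728575\right)\right) \left(G - 1001687\right) - 1871959\right) - 730202 = \left(\left(195711 + \left(81325 - 728575\right)\right) \left(i \sqrt{6161} - 1001687\right) - 1871959\right) - 730202 = \left(\left(195711 - 647250\right) \left(-1001687 + i \sqrt{6161}\right) - 1871959\right) - 730202 = \left(- 451539 \left(-1001687 + i \sqrt{6161}\right) - 1871959\right) - 730202 = \left(\left(452300746293 - 451539 i \sqrt{6161}\right) - 1871959\right) - 730202 = \left(452298874334 - 451539 i \sqrt{6161}\right) - 730202 = 452298144132 - 451539 i \sqrt{6161}$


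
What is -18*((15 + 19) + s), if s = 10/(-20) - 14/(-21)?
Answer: -615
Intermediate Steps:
s = 1/6 (s = 10*(-1/20) - 14*(-1/21) = -1/2 + 2/3 = 1/6 ≈ 0.16667)
-18*((15 + 19) + s) = -18*((15 + 19) + 1/6) = -18*(34 + 1/6) = -18*205/6 = -615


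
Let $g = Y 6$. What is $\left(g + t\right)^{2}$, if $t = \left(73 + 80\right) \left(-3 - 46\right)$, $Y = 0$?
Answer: $56205009$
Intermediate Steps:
$t = -7497$ ($t = 153 \left(-49\right) = -7497$)
$g = 0$ ($g = 0 \cdot 6 = 0$)
$\left(g + t\right)^{2} = \left(0 - 7497\right)^{2} = \left(-7497\right)^{2} = 56205009$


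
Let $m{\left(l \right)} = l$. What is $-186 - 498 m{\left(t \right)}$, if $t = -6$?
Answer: $2802$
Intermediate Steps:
$-186 - 498 m{\left(t \right)} = -186 - -2988 = -186 + 2988 = 2802$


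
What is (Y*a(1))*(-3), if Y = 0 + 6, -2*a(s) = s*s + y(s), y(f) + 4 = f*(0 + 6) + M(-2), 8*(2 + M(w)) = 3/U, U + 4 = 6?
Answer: 171/16 ≈ 10.688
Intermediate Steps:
U = 2 (U = -4 + 6 = 2)
M(w) = -29/16 (M(w) = -2 + (3/2)/8 = -2 + (3*(1/2))/8 = -2 + (1/8)*(3/2) = -2 + 3/16 = -29/16)
y(f) = -93/16 + 6*f (y(f) = -4 + (f*(0 + 6) - 29/16) = -4 + (f*6 - 29/16) = -4 + (6*f - 29/16) = -4 + (-29/16 + 6*f) = -93/16 + 6*f)
a(s) = 93/32 - 3*s - s**2/2 (a(s) = -(s*s + (-93/16 + 6*s))/2 = -(s**2 + (-93/16 + 6*s))/2 = -(-93/16 + s**2 + 6*s)/2 = 93/32 - 3*s - s**2/2)
Y = 6
(Y*a(1))*(-3) = (6*(93/32 - 3*1 - 1/2*1**2))*(-3) = (6*(93/32 - 3 - 1/2*1))*(-3) = (6*(93/32 - 3 - 1/2))*(-3) = (6*(-19/32))*(-3) = -57/16*(-3) = 171/16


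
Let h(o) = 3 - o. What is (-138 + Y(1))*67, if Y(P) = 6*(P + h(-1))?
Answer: -7236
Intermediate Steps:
Y(P) = 24 + 6*P (Y(P) = 6*(P + (3 - 1*(-1))) = 6*(P + (3 + 1)) = 6*(P + 4) = 6*(4 + P) = 24 + 6*P)
(-138 + Y(1))*67 = (-138 + (24 + 6*1))*67 = (-138 + (24 + 6))*67 = (-138 + 30)*67 = -108*67 = -7236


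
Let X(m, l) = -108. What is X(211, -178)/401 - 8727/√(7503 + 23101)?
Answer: -108/401 - 8727*√7651/15302 ≈ -50.155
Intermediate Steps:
X(211, -178)/401 - 8727/√(7503 + 23101) = -108/401 - 8727/√(7503 + 23101) = -108*1/401 - 8727*√7651/15302 = -108/401 - 8727*√7651/15302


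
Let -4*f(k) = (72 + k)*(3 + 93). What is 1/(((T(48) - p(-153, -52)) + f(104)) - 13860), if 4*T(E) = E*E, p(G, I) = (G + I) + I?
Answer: -1/17251 ≈ -5.7968e-5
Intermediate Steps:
p(G, I) = G + 2*I
f(k) = -1728 - 24*k (f(k) = -(72 + k)*(3 + 93)/4 = -(72 + k)*96/4 = -(6912 + 96*k)/4 = -1728 - 24*k)
T(E) = E²/4 (T(E) = (E*E)/4 = E²/4)
1/(((T(48) - p(-153, -52)) + f(104)) - 13860) = 1/((((¼)*48² - (-153 + 2*(-52))) + (-1728 - 24*104)) - 13860) = 1/((((¼)*2304 - (-153 - 104)) + (-1728 - 2496)) - 13860) = 1/(((576 - 1*(-257)) - 4224) - 13860) = 1/(((576 + 257) - 4224) - 13860) = 1/((833 - 4224) - 13860) = 1/(-3391 - 13860) = 1/(-17251) = -1/17251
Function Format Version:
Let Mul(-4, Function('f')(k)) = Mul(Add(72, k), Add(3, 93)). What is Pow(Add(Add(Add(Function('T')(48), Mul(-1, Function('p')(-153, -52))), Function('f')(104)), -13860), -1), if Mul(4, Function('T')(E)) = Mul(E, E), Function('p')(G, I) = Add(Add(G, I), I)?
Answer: Rational(-1, 17251) ≈ -5.7968e-5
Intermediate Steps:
Function('p')(G, I) = Add(G, Mul(2, I))
Function('f')(k) = Add(-1728, Mul(-24, k)) (Function('f')(k) = Mul(Rational(-1, 4), Mul(Add(72, k), Add(3, 93))) = Mul(Rational(-1, 4), Mul(Add(72, k), 96)) = Mul(Rational(-1, 4), Add(6912, Mul(96, k))) = Add(-1728, Mul(-24, k)))
Function('T')(E) = Mul(Rational(1, 4), Pow(E, 2)) (Function('T')(E) = Mul(Rational(1, 4), Mul(E, E)) = Mul(Rational(1, 4), Pow(E, 2)))
Pow(Add(Add(Add(Function('T')(48), Mul(-1, Function('p')(-153, -52))), Function('f')(104)), -13860), -1) = Pow(Add(Add(Add(Mul(Rational(1, 4), Pow(48, 2)), Mul(-1, Add(-153, Mul(2, -52)))), Add(-1728, Mul(-24, 104))), -13860), -1) = Pow(Add(Add(Add(Mul(Rational(1, 4), 2304), Mul(-1, Add(-153, -104))), Add(-1728, -2496)), -13860), -1) = Pow(Add(Add(Add(576, Mul(-1, -257)), -4224), -13860), -1) = Pow(Add(Add(Add(576, 257), -4224), -13860), -1) = Pow(Add(Add(833, -4224), -13860), -1) = Pow(Add(-3391, -13860), -1) = Pow(-17251, -1) = Rational(-1, 17251)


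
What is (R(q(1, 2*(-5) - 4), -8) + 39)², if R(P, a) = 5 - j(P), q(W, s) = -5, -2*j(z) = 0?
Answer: 1936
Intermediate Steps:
j(z) = 0 (j(z) = -½*0 = 0)
R(P, a) = 5 (R(P, a) = 5 - 1*0 = 5 + 0 = 5)
(R(q(1, 2*(-5) - 4), -8) + 39)² = (5 + 39)² = 44² = 1936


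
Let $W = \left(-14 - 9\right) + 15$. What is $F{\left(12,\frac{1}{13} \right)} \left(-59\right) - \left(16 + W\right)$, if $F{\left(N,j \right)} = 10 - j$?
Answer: $- \frac{7715}{13} \approx -593.46$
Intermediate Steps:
$W = -8$ ($W = \left(-14 - 9\right) + 15 = -23 + 15 = -8$)
$F{\left(12,\frac{1}{13} \right)} \left(-59\right) - \left(16 + W\right) = \left(10 - \frac{1}{13}\right) \left(-59\right) - 8 = \frac{129}{13} \left(-59\right) - 8 = - \frac{7611}{13} - 8 = - \frac{7715}{13}$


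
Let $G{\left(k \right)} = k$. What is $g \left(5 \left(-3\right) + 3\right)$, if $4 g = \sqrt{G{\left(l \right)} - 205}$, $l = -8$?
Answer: $- 3 i \sqrt{213} \approx - 43.784 i$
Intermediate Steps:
$g = \frac{i \sqrt{213}}{4}$ ($g = \frac{\sqrt{-8 - 205}}{4} = \frac{\sqrt{-213}}{4} = \frac{i \sqrt{213}}{4} \approx 3.6486 i$)
$g \left(5 \left(-3\right) + 3\right) = \frac{i \sqrt{213}}{4} \left(5 \left(-3\right) + 3\right) = \frac{i \sqrt{213}}{4} \left(-15 + 3\right) = \frac{i \sqrt{213}}{4} \left(-12\right) = - 3 i \sqrt{213}$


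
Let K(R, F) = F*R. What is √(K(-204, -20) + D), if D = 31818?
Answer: √35898 ≈ 189.47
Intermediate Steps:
√(K(-204, -20) + D) = √(-20*(-204) + 31818) = √(4080 + 31818) = √35898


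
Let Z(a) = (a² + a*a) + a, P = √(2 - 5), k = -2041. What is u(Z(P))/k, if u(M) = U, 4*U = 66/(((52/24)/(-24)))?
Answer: 2376/26533 ≈ 0.089549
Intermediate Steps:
P = I*√3 (P = √(-3) = I*√3 ≈ 1.732*I)
Z(a) = a + 2*a² (Z(a) = (a² + a²) + a = 2*a² + a = a + 2*a²)
U = -2376/13 (U = (66/(((52/24)/(-24))))/4 = (66/(((52*(1/24))*(-1/24))))/4 = (66/(((13/6)*(-1/24))))/4 = (66/(-13/144))/4 = (66*(-144/13))/4 = (¼)*(-9504/13) = -2376/13 ≈ -182.77)
u(M) = -2376/13
u(Z(P))/k = -2376/13/(-2041) = -2376/13*(-1/2041) = 2376/26533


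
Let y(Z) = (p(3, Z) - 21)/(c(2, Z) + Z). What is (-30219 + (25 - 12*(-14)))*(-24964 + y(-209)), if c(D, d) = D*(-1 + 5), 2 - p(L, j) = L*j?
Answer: 150681637672/201 ≈ 7.4966e+8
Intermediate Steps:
p(L, j) = 2 - L*j
c(D, d) = 4*D (c(D, d) = D*4 = 4*D)
y(Z) = (-19 - 3*Z)/(8 + Z) (y(Z) = ((2 - 1*3*Z) - 21)/(4*2 + Z) = ((2 - 3*Z) - 21)/(8 + Z) = (-19 - 3*Z)/(8 + Z))
(-30219 + (25 - 12*(-14)))*(-24964 + y(-209)) = (-30219 + (25 - 12*(-14)))*(-24964 + (-19 - 3*(-209))/(8 - 209)) = (-30219 + (25 + 168))*(-24964 + (-19 + 627)/(-201)) = (-30219 + 193)*(-24964 - 1/201*608) = -30026*(-24964 - 608/201) = -30026*(-5018372/201) = 150681637672/201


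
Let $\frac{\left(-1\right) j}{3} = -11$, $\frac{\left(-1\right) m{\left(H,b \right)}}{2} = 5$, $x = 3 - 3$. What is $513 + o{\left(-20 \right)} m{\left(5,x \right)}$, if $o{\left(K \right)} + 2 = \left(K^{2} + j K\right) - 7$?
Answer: $3203$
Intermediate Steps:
$x = 0$
$m{\left(H,b \right)} = -10$ ($m{\left(H,b \right)} = \left(-2\right) 5 = -10$)
$j = 33$ ($j = \left(-3\right) \left(-11\right) = 33$)
$o{\left(K \right)} = -9 + K^{2} + 33 K$ ($o{\left(K \right)} = -2 - \left(7 - K^{2} - 33 K\right) = -2 + \left(-7 + K^{2} + 33 K\right) = -9 + K^{2} + 33 K$)
$513 + o{\left(-20 \right)} m{\left(5,x \right)} = 513 + \left(-9 + \left(-20\right)^{2} + 33 \left(-20\right)\right) \left(-10\right) = 513 + \left(-9 + 400 - 660\right) \left(-10\right) = 513 - -2690 = 513 + 2690 = 3203$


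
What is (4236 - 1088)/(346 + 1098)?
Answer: 787/361 ≈ 2.1801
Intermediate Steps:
(4236 - 1088)/(346 + 1098) = 3148/1444 = 3148*(1/1444) = 787/361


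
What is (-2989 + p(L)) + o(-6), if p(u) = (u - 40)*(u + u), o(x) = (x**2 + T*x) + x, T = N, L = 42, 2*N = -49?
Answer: -2644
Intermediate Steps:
N = -49/2 (N = (1/2)*(-49) = -49/2 ≈ -24.500)
T = -49/2 ≈ -24.500
o(x) = x**2 - 47*x/2 (o(x) = (x**2 - 49*x/2) + x = x**2 - 47*x/2)
p(u) = 2*u*(-40 + u) (p(u) = (-40 + u)*(2*u) = 2*u*(-40 + u))
(-2989 + p(L)) + o(-6) = (-2989 + 2*42*(-40 + 42)) + (1/2)*(-6)*(-47 + 2*(-6)) = (-2989 + 2*42*2) + (1/2)*(-6)*(-47 - 12) = (-2989 + 168) + (1/2)*(-6)*(-59) = -2821 + 177 = -2644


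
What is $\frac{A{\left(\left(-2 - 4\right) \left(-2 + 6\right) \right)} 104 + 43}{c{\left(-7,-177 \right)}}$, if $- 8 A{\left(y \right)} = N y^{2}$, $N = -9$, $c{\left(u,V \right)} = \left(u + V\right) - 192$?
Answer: $- \frac{67435}{376} \approx -179.35$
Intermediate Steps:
$c{\left(u,V \right)} = -192 + V + u$ ($c{\left(u,V \right)} = \left(V + u\right) - 192 = -192 + V + u$)
$A{\left(y \right)} = \frac{9 y^{2}}{8}$ ($A{\left(y \right)} = - \frac{\left(-9\right) y^{2}}{8} = \frac{9 y^{2}}{8}$)
$\frac{A{\left(\left(-2 - 4\right) \left(-2 + 6\right) \right)} 104 + 43}{c{\left(-7,-177 \right)}} = \frac{\frac{9 \left(\left(-2 - 4\right) \left(-2 + 6\right)\right)^{2}}{8} \cdot 104 + 43}{-192 - 177 - 7} = \frac{\frac{9 \left(\left(-6\right) 4\right)^{2}}{8} \cdot 104 + 43}{-376} = \left(\frac{9 \left(-24\right)^{2}}{8} \cdot 104 + 43\right) \left(- \frac{1}{376}\right) = \left(\frac{9}{8} \cdot 576 \cdot 104 + 43\right) \left(- \frac{1}{376}\right) = \left(648 \cdot 104 + 43\right) \left(- \frac{1}{376}\right) = \left(67392 + 43\right) \left(- \frac{1}{376}\right) = 67435 \left(- \frac{1}{376}\right) = - \frac{67435}{376}$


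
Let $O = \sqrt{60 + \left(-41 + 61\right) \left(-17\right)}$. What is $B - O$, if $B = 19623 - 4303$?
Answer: $15320 - 2 i \sqrt{70} \approx 15320.0 - 16.733 i$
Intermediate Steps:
$O = 2 i \sqrt{70}$ ($O = \sqrt{60 + 20 \left(-17\right)} = \sqrt{60 - 340} = \sqrt{-280} = 2 i \sqrt{70} \approx 16.733 i$)
$B = 15320$
$B - O = 15320 - 2 i \sqrt{70}$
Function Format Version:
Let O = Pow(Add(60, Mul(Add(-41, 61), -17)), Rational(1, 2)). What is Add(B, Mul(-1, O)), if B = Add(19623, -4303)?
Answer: Add(15320, Mul(-2, I, Pow(70, Rational(1, 2)))) ≈ Add(15320., Mul(-16.733, I))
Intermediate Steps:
O = Mul(2, I, Pow(70, Rational(1, 2))) (O = Pow(Add(60, Mul(20, -17)), Rational(1, 2)) = Pow(Add(60, -340), Rational(1, 2)) = Pow(-280, Rational(1, 2)) = Mul(2, I, Pow(70, Rational(1, 2))) ≈ Mul(16.733, I))
B = 15320
Add(B, Mul(-1, O)) = Add(15320, Mul(-1, Mul(2, I, Pow(70, Rational(1, 2))))) = Add(15320, Mul(-2, I, Pow(70, Rational(1, 2))))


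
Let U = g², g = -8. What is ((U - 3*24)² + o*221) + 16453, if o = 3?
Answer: 17180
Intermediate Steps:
U = 64 (U = (-8)² = 64)
((U - 3*24)² + o*221) + 16453 = ((64 - 3*24)² + 3*221) + 16453 = ((64 - 72)² + 663) + 16453 = ((-8)² + 663) + 16453 = (64 + 663) + 16453 = 727 + 16453 = 17180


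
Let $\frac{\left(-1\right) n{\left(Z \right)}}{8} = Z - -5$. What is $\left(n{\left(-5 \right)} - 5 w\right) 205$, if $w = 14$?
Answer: $-14350$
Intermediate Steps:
$n{\left(Z \right)} = -40 - 8 Z$ ($n{\left(Z \right)} = - 8 \left(Z - -5\right) = - 8 \left(Z + 5\right) = - 8 \left(5 + Z\right) = -40 - 8 Z$)
$\left(n{\left(-5 \right)} - 5 w\right) 205 = \left(\left(-40 - -40\right) - 70\right) 205 = \left(\left(-40 + 40\right) - 70\right) 205 = \left(0 - 70\right) 205 = \left(-70\right) 205 = -14350$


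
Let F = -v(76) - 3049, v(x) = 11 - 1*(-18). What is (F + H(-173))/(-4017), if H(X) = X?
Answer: 3251/4017 ≈ 0.80931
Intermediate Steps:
v(x) = 29 (v(x) = 11 + 18 = 29)
F = -3078 (F = -1*29 - 3049 = -29 - 3049 = -3078)
(F + H(-173))/(-4017) = (-3078 - 173)/(-4017) = -3251*(-1/4017) = 3251/4017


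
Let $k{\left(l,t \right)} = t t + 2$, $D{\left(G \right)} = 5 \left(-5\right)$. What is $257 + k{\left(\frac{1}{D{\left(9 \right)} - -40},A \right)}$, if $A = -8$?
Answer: $323$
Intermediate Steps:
$D{\left(G \right)} = -25$
$k{\left(l,t \right)} = 2 + t^{2}$ ($k{\left(l,t \right)} = t^{2} + 2 = 2 + t^{2}$)
$257 + k{\left(\frac{1}{D{\left(9 \right)} - -40},A \right)} = 257 + \left(2 + \left(-8\right)^{2}\right) = 257 + \left(2 + 64\right) = 257 + 66 = 323$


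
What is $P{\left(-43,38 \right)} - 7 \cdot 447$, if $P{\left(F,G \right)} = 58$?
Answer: $-3071$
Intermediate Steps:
$P{\left(-43,38 \right)} - 7 \cdot 447 = 58 - 7 \cdot 447 = 58 - 3129 = -3071$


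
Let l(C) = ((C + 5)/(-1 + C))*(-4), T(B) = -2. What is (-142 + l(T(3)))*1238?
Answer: -170844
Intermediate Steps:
l(C) = -4*(5 + C)/(-1 + C) (l(C) = ((5 + C)/(-1 + C))*(-4) = -4*(5 + C)/(-1 + C))
(-142 + l(T(3)))*1238 = (-142 + 4*(-5 - 1*(-2))/(-1 - 2))*1238 = (-142 + 4*(-5 + 2)/(-3))*1238 = (-142 + 4*(-⅓)*(-3))*1238 = (-142 + 4)*1238 = -138*1238 = -170844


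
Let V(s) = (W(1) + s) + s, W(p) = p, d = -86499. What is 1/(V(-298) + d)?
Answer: -1/87094 ≈ -1.1482e-5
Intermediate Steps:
V(s) = 1 + 2*s (V(s) = (1 + s) + s = 1 + 2*s)
1/(V(-298) + d) = 1/((1 + 2*(-298)) - 86499) = 1/((1 - 596) - 86499) = 1/(-595 - 86499) = 1/(-87094) = -1/87094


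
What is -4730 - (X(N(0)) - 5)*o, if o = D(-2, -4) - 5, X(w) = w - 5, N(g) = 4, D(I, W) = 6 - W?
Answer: -4700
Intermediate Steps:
X(w) = -5 + w
o = 5 (o = (6 - 1*(-4)) - 5 = (6 + 4) - 5 = 10 - 5 = 5)
-4730 - (X(N(0)) - 5)*o = -4730 - ((-5 + 4) - 5)*5 = -4730 - (-1 - 5)*5 = -4730 - (-6)*5 = -4730 - 1*(-30) = -4730 + 30 = -4700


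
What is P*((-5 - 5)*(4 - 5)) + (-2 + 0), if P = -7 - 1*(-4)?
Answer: -32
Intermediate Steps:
P = -3 (P = -7 + 4 = -3)
P*((-5 - 5)*(4 - 5)) + (-2 + 0) = -3*(-5 - 5)*(4 - 5) + (-2 + 0) = -(-30)*(-1) - 2 = -3*10 - 2 = -30 - 2 = -32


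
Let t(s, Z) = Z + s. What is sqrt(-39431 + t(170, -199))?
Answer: 2*I*sqrt(9865) ≈ 198.65*I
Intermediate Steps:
sqrt(-39431 + t(170, -199)) = sqrt(-39431 + (-199 + 170)) = sqrt(-39431 - 29) = sqrt(-39460) = 2*I*sqrt(9865)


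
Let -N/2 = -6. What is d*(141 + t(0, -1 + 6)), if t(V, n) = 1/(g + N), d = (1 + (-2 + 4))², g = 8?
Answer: 25389/20 ≈ 1269.4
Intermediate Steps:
N = 12 (N = -2*(-6) = 12)
d = 9 (d = (1 + 2)² = 3² = 9)
t(V, n) = 1/20 (t(V, n) = 1/(8 + 12) = 1/20)
d*(141 + t(0, -1 + 6)) = 9*(141 + 1/20) = 9*(2821/20) = 25389/20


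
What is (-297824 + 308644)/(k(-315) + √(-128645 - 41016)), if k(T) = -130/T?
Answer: 3544632/134677037 - 8588916*I*√169661/134677037 ≈ 0.02632 - 26.269*I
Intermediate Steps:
(-297824 + 308644)/(k(-315) + √(-128645 - 41016)) = (-297824 + 308644)/(-130/(-315) + √(-128645 - 41016)) = 10820/(-130*(-1/315) + √(-169661)) = 10820/(26/63 + I*√169661)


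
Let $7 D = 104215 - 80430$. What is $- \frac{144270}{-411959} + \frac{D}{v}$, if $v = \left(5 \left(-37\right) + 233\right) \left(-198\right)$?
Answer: $- \frac{200450255}{27406808352} \approx -0.0073139$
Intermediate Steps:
$D = \frac{23785}{7}$ ($D = \frac{104215 - 80430}{7} = \frac{1}{7} \cdot 23785 = \frac{23785}{7} \approx 3397.9$)
$v = -9504$ ($v = \left(-185 + 233\right) \left(-198\right) = 48 \left(-198\right) = -9504$)
$- \frac{144270}{-411959} + \frac{D}{v} = - \frac{144270}{-411959} + \frac{23785}{7 \left(-9504\right)} = \left(-144270\right) \left(- \frac{1}{411959}\right) + \frac{23785}{7} \left(- \frac{1}{9504}\right) = \frac{144270}{411959} - \frac{23785}{66528} = - \frac{200450255}{27406808352}$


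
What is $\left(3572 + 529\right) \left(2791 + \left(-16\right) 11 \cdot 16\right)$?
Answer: $-102525$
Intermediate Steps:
$\left(3572 + 529\right) \left(2791 + \left(-16\right) 11 \cdot 16\right) = 4101 \left(2791 - 2816\right) = 4101 \left(-25\right) = -102525$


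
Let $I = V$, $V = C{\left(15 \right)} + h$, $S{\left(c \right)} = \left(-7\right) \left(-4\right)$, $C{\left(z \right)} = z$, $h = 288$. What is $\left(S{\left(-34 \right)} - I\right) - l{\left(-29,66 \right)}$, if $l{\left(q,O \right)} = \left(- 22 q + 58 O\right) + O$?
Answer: $-4807$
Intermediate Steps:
$S{\left(c \right)} = 28$
$l{\left(q,O \right)} = - 22 q + 59 O$
$V = 303$ ($V = 15 + 288 = 303$)
$I = 303$
$\left(S{\left(-34 \right)} - I\right) - l{\left(-29,66 \right)} = \left(28 - 303\right) - \left(\left(-22\right) \left(-29\right) + 59 \cdot 66\right) = \left(28 - 303\right) - \left(638 + 3894\right) = -275 - 4532 = -4807$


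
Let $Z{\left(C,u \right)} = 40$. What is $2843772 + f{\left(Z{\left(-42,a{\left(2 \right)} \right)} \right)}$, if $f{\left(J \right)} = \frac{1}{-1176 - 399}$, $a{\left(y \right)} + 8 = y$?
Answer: $\frac{4478940899}{1575} \approx 2.8438 \cdot 10^{6}$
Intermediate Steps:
$a{\left(y \right)} = -8 + y$
$f{\left(J \right)} = - \frac{1}{1575}$ ($f{\left(J \right)} = \frac{1}{-1575} = - \frac{1}{1575}$)
$2843772 + f{\left(Z{\left(-42,a{\left(2 \right)} \right)} \right)} = 2843772 - \frac{1}{1575} = \frac{4478940899}{1575}$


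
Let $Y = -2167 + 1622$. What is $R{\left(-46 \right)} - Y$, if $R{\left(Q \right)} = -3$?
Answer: $542$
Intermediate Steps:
$Y = -545$
$R{\left(-46 \right)} - Y = -3 - -545 = -3 + 545 = 542$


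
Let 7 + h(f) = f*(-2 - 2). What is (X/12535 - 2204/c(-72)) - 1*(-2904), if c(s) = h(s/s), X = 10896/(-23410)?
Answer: 5010268771972/1613943925 ≈ 3104.4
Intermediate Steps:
X = -5448/11705 (X = 10896*(-1/23410) = -5448/11705 ≈ -0.46544)
h(f) = -7 - 4*f (h(f) = -7 + f*(-2 - 2) = -7 + f*(-4) = -7 - 4*f)
c(s) = -11 (c(s) = -7 - 4*s/s = -7 - 4*1 = -7 - 4 = -11)
(X/12535 - 2204/c(-72)) - 1*(-2904) = (-5448/11705/12535 - 2204/(-11)) - 1*(-2904) = (-5448/11705*1/12535 - 2204*(-1/11)) + 2904 = (-5448/146722175 + 2204/11) + 2904 = 323375613772/1613943925 + 2904 = 5010268771972/1613943925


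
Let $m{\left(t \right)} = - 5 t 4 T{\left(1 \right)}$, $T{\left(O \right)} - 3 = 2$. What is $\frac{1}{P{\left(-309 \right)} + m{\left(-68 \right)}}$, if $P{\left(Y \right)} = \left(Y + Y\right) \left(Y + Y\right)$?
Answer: $\frac{1}{388724} \approx 2.5725 \cdot 10^{-6}$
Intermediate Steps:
$P{\left(Y \right)} = 4 Y^{2}$ ($P{\left(Y \right)} = 2 Y 2 Y = 4 Y^{2}$)
$T{\left(O \right)} = 5$ ($T{\left(O \right)} = 3 + 2 = 5$)
$m{\left(t \right)} = - 100 t$ ($m{\left(t \right)} = - 5 t 4 \cdot 5 = - 5 \cdot 4 t 5 = - 20 t 5 = - 100 t$)
$\frac{1}{P{\left(-309 \right)} + m{\left(-68 \right)}} = \frac{1}{4 \left(-309\right)^{2} - -6800} = \frac{1}{4 \cdot 95481 + 6800} = \frac{1}{381924 + 6800} = \frac{1}{388724}$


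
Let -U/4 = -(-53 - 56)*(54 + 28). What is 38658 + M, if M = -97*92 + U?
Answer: -6018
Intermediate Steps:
U = -35752 (U = -(-4)*(-53 - 56)*(54 + 28) = -(-4)*(-109*82) = -(-4)*(-8938) = -4*8938 = -35752)
M = -44676 (M = -97*92 - 35752 = -8924 - 35752 = -44676)
38658 + M = 38658 - 44676 = -6018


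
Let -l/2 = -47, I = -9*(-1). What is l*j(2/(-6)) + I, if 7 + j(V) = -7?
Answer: -1307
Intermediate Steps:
j(V) = -14 (j(V) = -7 - 7 = -14)
I = 9
l = 94 (l = -2*(-47) = 94)
l*j(2/(-6)) + I = 94*(-14) + 9 = -1316 + 9 = -1307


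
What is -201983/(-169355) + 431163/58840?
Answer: 16980857917/1992969640 ≈ 8.5204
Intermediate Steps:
-201983/(-169355) + 431163/58840 = -201983*(-1/169355) + 431163*(1/58840) = 201983/169355 + 431163/58840 = 16980857917/1992969640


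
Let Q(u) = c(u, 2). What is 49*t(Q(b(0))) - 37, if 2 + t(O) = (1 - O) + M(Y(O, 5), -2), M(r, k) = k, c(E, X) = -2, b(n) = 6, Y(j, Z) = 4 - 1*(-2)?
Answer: -86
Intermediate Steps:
Y(j, Z) = 6 (Y(j, Z) = 4 + 2 = 6)
Q(u) = -2
t(O) = -3 - O (t(O) = -2 + ((1 - O) - 2) = -2 + (-1 - O) = -3 - O)
49*t(Q(b(0))) - 37 = 49*(-3 - 1*(-2)) - 37 = 49*(-3 + 2) - 37 = 49*(-1) - 37 = -49 - 37 = -86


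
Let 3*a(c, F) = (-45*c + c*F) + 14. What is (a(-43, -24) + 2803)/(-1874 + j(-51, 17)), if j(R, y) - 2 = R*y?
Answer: -11390/8217 ≈ -1.3862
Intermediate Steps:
a(c, F) = 14/3 - 15*c + F*c/3 (a(c, F) = ((-45*c + c*F) + 14)/3 = ((-45*c + F*c) + 14)/3 = (14 - 45*c + F*c)/3 = 14/3 - 15*c + F*c/3)
j(R, y) = 2 + R*y
(a(-43, -24) + 2803)/(-1874 + j(-51, 17)) = ((14/3 - 15*(-43) + (1/3)*(-24)*(-43)) + 2803)/(-1874 + (2 - 51*17)) = ((14/3 + 645 + 344) + 2803)/(-1874 + (2 - 867)) = (2981/3 + 2803)/(-1874 - 865) = (11390/3)/(-2739) = (11390/3)*(-1/2739) = -11390/8217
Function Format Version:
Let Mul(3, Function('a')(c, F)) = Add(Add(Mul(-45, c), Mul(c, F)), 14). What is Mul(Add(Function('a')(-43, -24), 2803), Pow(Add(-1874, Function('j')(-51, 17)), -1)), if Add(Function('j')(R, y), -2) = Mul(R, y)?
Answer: Rational(-11390, 8217) ≈ -1.3862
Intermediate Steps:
Function('a')(c, F) = Add(Rational(14, 3), Mul(-15, c), Mul(Rational(1, 3), F, c)) (Function('a')(c, F) = Mul(Rational(1, 3), Add(Add(Mul(-45, c), Mul(c, F)), 14)) = Mul(Rational(1, 3), Add(Add(Mul(-45, c), Mul(F, c)), 14)) = Mul(Rational(1, 3), Add(14, Mul(-45, c), Mul(F, c))) = Add(Rational(14, 3), Mul(-15, c), Mul(Rational(1, 3), F, c)))
Function('j')(R, y) = Add(2, Mul(R, y))
Mul(Add(Function('a')(-43, -24), 2803), Pow(Add(-1874, Function('j')(-51, 17)), -1)) = Mul(Add(Add(Rational(14, 3), Mul(-15, -43), Mul(Rational(1, 3), -24, -43)), 2803), Pow(Add(-1874, Add(2, Mul(-51, 17))), -1)) = Mul(Add(Add(Rational(14, 3), 645, 344), 2803), Pow(Add(-1874, Add(2, -867)), -1)) = Mul(Add(Rational(2981, 3), 2803), Pow(Add(-1874, -865), -1)) = Mul(Rational(11390, 3), Pow(-2739, -1)) = Mul(Rational(11390, 3), Rational(-1, 2739)) = Rational(-11390, 8217)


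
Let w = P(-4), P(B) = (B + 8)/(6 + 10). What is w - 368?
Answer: -1471/4 ≈ -367.75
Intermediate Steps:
P(B) = ½ + B/16 (P(B) = (8 + B)/16 = (8 + B)*(1/16) = ½ + B/16)
w = ¼ (w = ½ + (1/16)*(-4) = ½ - ¼ = ¼ ≈ 0.25000)
w - 368 = ¼ - 368 = -1471/4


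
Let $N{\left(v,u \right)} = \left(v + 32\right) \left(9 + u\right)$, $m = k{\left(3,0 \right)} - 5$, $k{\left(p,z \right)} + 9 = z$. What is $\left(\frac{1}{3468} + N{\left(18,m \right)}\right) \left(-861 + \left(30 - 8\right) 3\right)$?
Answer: $\frac{229754735}{1156} \approx 1.9875 \cdot 10^{5}$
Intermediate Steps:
$k{\left(p,z \right)} = -9 + z$
$m = -14$ ($m = \left(-9 + 0\right) - 5 = -9 - 5 = -14$)
$N{\left(v,u \right)} = \left(9 + u\right) \left(32 + v\right)$ ($N{\left(v,u \right)} = \left(32 + v\right) \left(9 + u\right) = \left(9 + u\right) \left(32 + v\right)$)
$\left(\frac{1}{3468} + N{\left(18,m \right)}\right) \left(-861 + \left(30 - 8\right) 3\right) = \left(\frac{1}{3468} + \left(288 + 9 \cdot 18 + 32 \left(-14\right) - 252\right)\right) \left(-861 + \left(30 - 8\right) 3\right) = \left(\frac{1}{3468} + \left(288 + 162 - 448 - 252\right)\right) \left(-861 + 22 \cdot 3\right) = \left(\frac{1}{3468} - 250\right) \left(-861 + 66\right) = \left(- \frac{866999}{3468}\right) \left(-795\right) = \frac{229754735}{1156}$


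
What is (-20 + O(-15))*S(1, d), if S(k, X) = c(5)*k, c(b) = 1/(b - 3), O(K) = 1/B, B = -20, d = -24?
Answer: -401/40 ≈ -10.025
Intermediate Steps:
O(K) = -1/20 (O(K) = 1/(-20) = -1/20)
c(b) = 1/(-3 + b)
S(k, X) = k/2 (S(k, X) = k/(-3 + 5) = k/2)
(-20 + O(-15))*S(1, d) = (-20 - 1/20)*((1/2)*1) = -401/20*1/2 = -401/40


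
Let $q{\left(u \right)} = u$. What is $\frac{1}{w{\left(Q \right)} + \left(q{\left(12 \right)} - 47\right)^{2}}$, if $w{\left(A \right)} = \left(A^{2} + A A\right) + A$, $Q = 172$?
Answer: $\frac{1}{60565} \approx 1.6511 \cdot 10^{-5}$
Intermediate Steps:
$w{\left(A \right)} = A + 2 A^{2}$ ($w{\left(A \right)} = \left(A^{2} + A^{2}\right) + A = 2 A^{2} + A = A + 2 A^{2}$)
$\frac{1}{w{\left(Q \right)} + \left(q{\left(12 \right)} - 47\right)^{2}} = \frac{1}{172 \left(1 + 2 \cdot 172\right) + \left(12 - 47\right)^{2}} = \frac{1}{172 \left(1 + 344\right) + \left(-35\right)^{2}} = \frac{1}{172 \cdot 345 + 1225} = \frac{1}{59340 + 1225} = \frac{1}{60565}$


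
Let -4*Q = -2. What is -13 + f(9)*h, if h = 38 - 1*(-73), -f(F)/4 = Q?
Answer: -235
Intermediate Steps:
Q = ½ (Q = -¼*(-2) = ½ ≈ 0.50000)
f(F) = -2 (f(F) = -4*½ = -2)
h = 111 (h = 38 + 73 = 111)
-13 + f(9)*h = -13 - 2*111 = -13 - 222 = -235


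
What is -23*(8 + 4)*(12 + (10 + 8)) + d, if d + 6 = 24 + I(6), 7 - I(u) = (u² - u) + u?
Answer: -8291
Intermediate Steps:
I(u) = 7 - u² (I(u) = 7 - ((u² - u) + u) = 7 - u²)
d = -11 (d = -6 + (24 + (7 - 1*6²)) = -6 + (24 + (7 - 1*36)) = -6 + (24 + (7 - 36)) = -6 + (24 - 29) = -6 - 5 = -11)
-23*(8 + 4)*(12 + (10 + 8)) + d = -23*(8 + 4)*(12 + (10 + 8)) - 11 = -276*(12 + 18) - 11 = -276*30 - 11 = -23*360 - 11 = -8280 - 11 = -8291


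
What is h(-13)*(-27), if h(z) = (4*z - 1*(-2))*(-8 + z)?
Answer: -28350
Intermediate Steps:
h(z) = (-8 + z)*(2 + 4*z) (h(z) = (4*z + 2)*(-8 + z) = (2 + 4*z)*(-8 + z) = (-8 + z)*(2 + 4*z))
h(-13)*(-27) = (-16 - 30*(-13) + 4*(-13)**2)*(-27) = (-16 + 390 + 4*169)*(-27) = (-16 + 390 + 676)*(-27) = 1050*(-27) = -28350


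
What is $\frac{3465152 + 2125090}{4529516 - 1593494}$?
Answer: $\frac{931707}{489337} \approx 1.904$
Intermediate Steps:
$\frac{3465152 + 2125090}{4529516 - 1593494} = \frac{5590242}{2936022} = 5590242 \cdot \frac{1}{2936022} = \frac{931707}{489337}$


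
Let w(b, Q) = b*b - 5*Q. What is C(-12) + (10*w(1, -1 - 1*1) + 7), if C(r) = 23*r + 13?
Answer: -146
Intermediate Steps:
w(b, Q) = b² - 5*Q
C(r) = 13 + 23*r
C(-12) + (10*w(1, -1 - 1*1) + 7) = (13 + 23*(-12)) + (10*(1² - 5*(-1 - 1*1)) + 7) = (13 - 276) + (10*(1 - 5*(-1 - 1)) + 7) = -263 + (10*(1 - 5*(-2)) + 7) = -263 + (10*(1 + 10) + 7) = -263 + (10*11 + 7) = -263 + (110 + 7) = -263 + 117 = -146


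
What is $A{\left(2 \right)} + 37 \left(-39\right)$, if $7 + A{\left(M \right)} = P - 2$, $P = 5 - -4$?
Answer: $-1443$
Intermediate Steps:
$P = 9$ ($P = 5 + 4 = 9$)
$A{\left(M \right)} = 0$ ($A{\left(M \right)} = -7 + \left(9 - 2\right) = -7 + 7 = 0$)
$A{\left(2 \right)} + 37 \left(-39\right) = 0 + 37 \left(-39\right) = 0 - 1443 = -1443$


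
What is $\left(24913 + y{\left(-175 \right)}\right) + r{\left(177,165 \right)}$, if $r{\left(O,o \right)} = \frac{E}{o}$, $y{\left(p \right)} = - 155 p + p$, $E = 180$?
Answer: $\frac{570505}{11} \approx 51864.0$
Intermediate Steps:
$y{\left(p \right)} = - 154 p$
$r{\left(O,o \right)} = \frac{180}{o}$
$\left(24913 + y{\left(-175 \right)}\right) + r{\left(177,165 \right)} = \left(24913 - -26950\right) + \frac{180}{165} = \left(24913 + 26950\right) + 180 \cdot \frac{1}{165} = 51863 + \frac{12}{11} = \frac{570505}{11}$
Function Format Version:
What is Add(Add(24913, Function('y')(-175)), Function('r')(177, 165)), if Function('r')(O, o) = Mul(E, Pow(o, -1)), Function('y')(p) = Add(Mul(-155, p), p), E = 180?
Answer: Rational(570505, 11) ≈ 51864.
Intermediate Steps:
Function('y')(p) = Mul(-154, p)
Function('r')(O, o) = Mul(180, Pow(o, -1))
Add(Add(24913, Function('y')(-175)), Function('r')(177, 165)) = Add(Add(24913, Mul(-154, -175)), Mul(180, Pow(165, -1))) = Add(Add(24913, 26950), Mul(180, Rational(1, 165))) = Add(51863, Rational(12, 11)) = Rational(570505, 11)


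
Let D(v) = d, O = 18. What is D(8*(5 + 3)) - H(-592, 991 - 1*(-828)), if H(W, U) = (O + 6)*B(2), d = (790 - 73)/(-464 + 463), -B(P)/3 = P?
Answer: -573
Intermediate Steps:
B(P) = -3*P
d = -717 (d = 717/(-1) = 717*(-1) = -717)
D(v) = -717
H(W, U) = -144 (H(W, U) = (18 + 6)*(-3*2) = 24*(-6) = -144)
D(8*(5 + 3)) - H(-592, 991 - 1*(-828)) = -717 - 1*(-144) = -717 + 144 = -573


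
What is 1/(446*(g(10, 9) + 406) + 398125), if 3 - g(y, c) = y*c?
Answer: 1/540399 ≈ 1.8505e-6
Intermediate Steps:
g(y, c) = 3 - c*y (g(y, c) = 3 - y*c = 3 - c*y)
1/(446*(g(10, 9) + 406) + 398125) = 1/(446*((3 - 1*9*10) + 406) + 398125) = 1/(446*((3 - 90) + 406) + 398125) = 1/(446*(-87 + 406) + 398125) = 1/(446*319 + 398125) = 1/(142274 + 398125) = 1/540399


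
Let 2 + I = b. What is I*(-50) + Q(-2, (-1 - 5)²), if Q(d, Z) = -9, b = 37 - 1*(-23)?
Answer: -2909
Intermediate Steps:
b = 60 (b = 37 + 23 = 60)
I = 58 (I = -2 + 60 = 58)
I*(-50) + Q(-2, (-1 - 5)²) = 58*(-50) - 9 = -2900 - 9 = -2909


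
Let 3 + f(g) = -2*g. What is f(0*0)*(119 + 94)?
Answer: -639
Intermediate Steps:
f(g) = -3 - 2*g
f(0*0)*(119 + 94) = (-3 - 0*0)*(119 + 94) = (-3 - 2*0)*213 = (-3 + 0)*213 = -3*213 = -639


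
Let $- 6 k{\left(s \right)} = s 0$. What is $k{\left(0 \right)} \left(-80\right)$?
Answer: $0$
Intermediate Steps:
$k{\left(s \right)} = 0$ ($k{\left(s \right)} = - \frac{s 0}{6} = \left(- \frac{1}{6}\right) 0 = 0$)
$k{\left(0 \right)} \left(-80\right) = 0 \left(-80\right) = 0$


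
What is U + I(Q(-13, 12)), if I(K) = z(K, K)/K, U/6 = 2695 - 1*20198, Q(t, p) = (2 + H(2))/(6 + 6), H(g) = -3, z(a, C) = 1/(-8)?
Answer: -210033/2 ≈ -1.0502e+5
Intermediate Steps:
z(a, C) = -⅛
Q(t, p) = -1/12 (Q(t, p) = (2 - 3)/(6 + 6) = -1/12)
U = -105018 (U = 6*(2695 - 1*20198) = 6*(2695 - 20198) = 6*(-17503) = -105018)
I(K) = -1/(8*K)
U + I(Q(-13, 12)) = -105018 - 1/(8*(-1/12)) = -105018 - ⅛*(-12) = -105018 + 3/2 = -210033/2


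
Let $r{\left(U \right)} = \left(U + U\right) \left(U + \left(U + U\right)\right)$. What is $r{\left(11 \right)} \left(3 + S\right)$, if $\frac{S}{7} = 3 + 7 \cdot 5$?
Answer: $195294$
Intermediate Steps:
$S = 266$ ($S = 7 \left(3 + 7 \cdot 5\right) = 7 \left(3 + 35\right) = 7 \cdot 38 = 266$)
$r{\left(U \right)} = 6 U^{2}$ ($r{\left(U \right)} = 2 U \left(U + 2 U\right) = 2 U 3 U = 6 U^{2}$)
$r{\left(11 \right)} \left(3 + S\right) = 6 \cdot 11^{2} \left(3 + 266\right) = 6 \cdot 121 \cdot 269 = 726 \cdot 269 = 195294$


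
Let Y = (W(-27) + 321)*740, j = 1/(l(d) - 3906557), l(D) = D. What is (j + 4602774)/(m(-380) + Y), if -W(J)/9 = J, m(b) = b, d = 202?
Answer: 17980069228769/1628871907900 ≈ 11.038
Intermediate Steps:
W(J) = -9*J
j = -1/3906355 (j = 1/(202 - 3906557) = 1/(-3906355) = -1/3906355 ≈ -2.5599e-7)
Y = 417360 (Y = (-9*(-27) + 321)*740 = (243 + 321)*740 = 564*740 = 417360)
(j + 4602774)/(m(-380) + Y) = (-1/3906355 + 4602774)/(-380 + 417360) = (17980069228769/3906355)/416980 = (17980069228769/3906355)*(1/416980) = 17980069228769/1628871907900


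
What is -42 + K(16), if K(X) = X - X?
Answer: -42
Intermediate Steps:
K(X) = 0
-42 + K(16) = -42 + 0 = -42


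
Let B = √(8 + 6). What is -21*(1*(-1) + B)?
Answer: 21 - 21*√14 ≈ -57.575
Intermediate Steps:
B = √14 ≈ 3.7417
-21*(1*(-1) + B) = -21*(1*(-1) + √14) = -21*(-1 + √14) = 21 - 21*√14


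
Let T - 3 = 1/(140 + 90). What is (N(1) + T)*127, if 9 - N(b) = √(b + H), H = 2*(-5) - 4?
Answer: 350647/230 - 127*I*√13 ≈ 1524.6 - 457.9*I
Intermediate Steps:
H = -14 (H = -10 - 4 = -14)
T = 691/230 (T = 3 + 1/(140 + 90) = 3 + 1/230 = 691/230 ≈ 3.0043)
N(b) = 9 - √(-14 + b) (N(b) = 9 - √(b - 14) = 9 - √(-14 + b))
(N(1) + T)*127 = ((9 - √(-14 + 1)) + 691/230)*127 = ((9 - √(-13)) + 691/230)*127 = ((9 - I*√13) + 691/230)*127 = (2761/230 - I*√13)*127 = 350647/230 - 127*I*√13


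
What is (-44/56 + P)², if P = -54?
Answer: 588289/196 ≈ 3001.5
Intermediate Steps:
(-44/56 + P)² = (-44/56 - 54)² = (-1*11/14 - 54)² = (-11/14 - 54)² = (-767/14)² = 588289/196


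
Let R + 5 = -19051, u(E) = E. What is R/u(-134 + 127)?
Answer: 19056/7 ≈ 2722.3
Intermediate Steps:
R = -19056 (R = -5 - 19051 = -19056)
R/u(-134 + 127) = -19056/(-134 + 127) = -19056/(-7) = -19056*(-⅐) = 19056/7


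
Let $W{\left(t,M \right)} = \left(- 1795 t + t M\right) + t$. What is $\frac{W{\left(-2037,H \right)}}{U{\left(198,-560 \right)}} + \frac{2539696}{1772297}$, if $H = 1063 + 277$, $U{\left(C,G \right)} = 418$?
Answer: $\frac{820039156967}{370410073} \approx 2213.9$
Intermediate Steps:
$H = 1340$
$W{\left(t,M \right)} = - 1794 t + M t$ ($W{\left(t,M \right)} = \left(- 1795 t + M t\right) + t = - 1794 t + M t$)
$\frac{W{\left(-2037,H \right)}}{U{\left(198,-560 \right)}} + \frac{2539696}{1772297} = \frac{\left(-2037\right) \left(-1794 + 1340\right)}{418} + \frac{2539696}{1772297} = \left(-2037\right) \left(-454\right) \frac{1}{418} + 2539696 \cdot \frac{1}{1772297} = 924798 \cdot \frac{1}{418} + \frac{2539696}{1772297} = \frac{462399}{209} + \frac{2539696}{1772297} = \frac{820039156967}{370410073}$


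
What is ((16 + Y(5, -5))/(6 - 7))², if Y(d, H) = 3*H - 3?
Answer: 4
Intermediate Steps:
Y(d, H) = -3 + 3*H
((16 + Y(5, -5))/(6 - 7))² = ((16 + (-3 + 3*(-5)))/(6 - 7))² = ((16 + (-3 - 15))/(-1))² = ((16 - 18)*(-1))² = (-2*(-1))² = 2² = 4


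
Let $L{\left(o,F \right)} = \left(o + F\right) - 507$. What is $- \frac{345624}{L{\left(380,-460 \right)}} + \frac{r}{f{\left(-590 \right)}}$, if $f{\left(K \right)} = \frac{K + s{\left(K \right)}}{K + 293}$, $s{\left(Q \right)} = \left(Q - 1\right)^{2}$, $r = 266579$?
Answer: $\frac{74040861903}{204681617} \approx 361.74$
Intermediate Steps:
$L{\left(o,F \right)} = -507 + F + o$ ($L{\left(o,F \right)} = \left(F + o\right) - 507 = -507 + F + o$)
$s{\left(Q \right)} = \left(-1 + Q\right)^{2}$
$f{\left(K \right)} = \frac{K + \left(-1 + K\right)^{2}}{293 + K}$ ($f{\left(K \right)} = \frac{K + \left(-1 + K\right)^{2}}{K + 293} = \frac{K + \left(-1 + K\right)^{2}}{293 + K}$)
$- \frac{345624}{L{\left(380,-460 \right)}} + \frac{r}{f{\left(-590 \right)}} = - \frac{345624}{-507 - 460 + 380} + \frac{266579}{\frac{1}{293 - 590} \left(-590 + \left(-1 - 590\right)^{2}\right)} = - \frac{345624}{-587} + \frac{266579}{\frac{1}{-297} \left(-590 + \left(-591\right)^{2}\right)} = \left(-345624\right) \left(- \frac{1}{587}\right) + \frac{266579}{\left(- \frac{1}{297}\right) \left(-590 + 349281\right)} = \frac{345624}{587} + \frac{266579}{\left(- \frac{1}{297}\right) 348691} = \frac{345624}{587} + \frac{266579}{- \frac{348691}{297}} = \frac{345624}{587} + 266579 \left(- \frac{297}{348691}\right) = \frac{345624}{587} - \frac{79173963}{348691} = \frac{74040861903}{204681617}$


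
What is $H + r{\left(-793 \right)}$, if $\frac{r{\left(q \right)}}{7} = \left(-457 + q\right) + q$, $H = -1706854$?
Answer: $-1721155$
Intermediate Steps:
$r{\left(q \right)} = -3199 + 14 q$ ($r{\left(q \right)} = 7 \left(\left(-457 + q\right) + q\right) = 7 \left(-457 + 2 q\right) = -3199 + 14 q$)
$H + r{\left(-793 \right)} = -1706854 + \left(-3199 + 14 \left(-793\right)\right) = -1706854 - 14301 = -1721155$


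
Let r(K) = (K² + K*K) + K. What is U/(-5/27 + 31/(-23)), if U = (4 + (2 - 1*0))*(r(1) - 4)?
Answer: 1863/476 ≈ 3.9139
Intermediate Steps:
r(K) = K + 2*K² (r(K) = (K² + K²) + K = 2*K² + K = K + 2*K²)
U = -6 (U = (4 + (2 - 1*0))*(1*(1 + 2*1) - 4) = (4 + (2 + 0))*(1*(1 + 2) - 4) = (4 + 2)*(1*3 - 4) = 6*(3 - 4) = 6*(-1) = -6)
U/(-5/27 + 31/(-23)) = -6/(-5/27 + 31/(-23)) = -6/(-5*1/27 + 31*(-1/23)) = -6/(-5/27 - 31/23) = -6/(-952/621) = -6*(-621/952) = 1863/476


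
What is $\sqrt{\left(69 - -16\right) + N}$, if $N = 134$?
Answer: $\sqrt{219} \approx 14.799$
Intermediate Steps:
$\sqrt{\left(69 - -16\right) + N} = \sqrt{\left(69 - -16\right) + 134} = \sqrt{\left(69 + 16\right) + 134} = \sqrt{85 + 134} = \sqrt{219}$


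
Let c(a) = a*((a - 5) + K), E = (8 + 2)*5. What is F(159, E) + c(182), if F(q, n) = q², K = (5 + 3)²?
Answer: 69143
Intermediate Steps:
K = 64 (K = 8² = 64)
E = 50 (E = 10*5 = 50)
c(a) = a*(59 + a) (c(a) = a*((a - 5) + 64) = a*((-5 + a) + 64) = a*(59 + a))
F(159, E) + c(182) = 159² + 182*(59 + 182) = 25281 + 182*241 = 25281 + 43862 = 69143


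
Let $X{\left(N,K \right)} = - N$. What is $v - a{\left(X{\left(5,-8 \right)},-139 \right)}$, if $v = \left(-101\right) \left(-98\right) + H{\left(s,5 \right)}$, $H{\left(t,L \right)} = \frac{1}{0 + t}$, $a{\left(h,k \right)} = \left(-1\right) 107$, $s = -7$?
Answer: $\frac{70034}{7} \approx 10005.0$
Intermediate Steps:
$a{\left(h,k \right)} = -107$
$H{\left(t,L \right)} = \frac{1}{t}$
$v = \frac{69285}{7}$ ($v = \left(-101\right) \left(-98\right) + \frac{1}{-7} = 9898 - \frac{1}{7} = \frac{69285}{7} \approx 9897.9$)
$v - a{\left(X{\left(5,-8 \right)},-139 \right)} = \frac{69285}{7} - -107 = \frac{69285}{7} + 107 = \frac{70034}{7}$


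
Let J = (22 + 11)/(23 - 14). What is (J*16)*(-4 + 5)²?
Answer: 176/3 ≈ 58.667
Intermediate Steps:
J = 11/3 (J = 33/9 = 33*(⅑) = 11/3 ≈ 3.6667)
(J*16)*(-4 + 5)² = ((11/3)*16)*(-4 + 5)² = (176/3)*1² = (176/3)*1 = 176/3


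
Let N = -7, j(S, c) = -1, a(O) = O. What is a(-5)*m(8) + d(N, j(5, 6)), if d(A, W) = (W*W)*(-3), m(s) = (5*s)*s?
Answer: -1603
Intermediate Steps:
m(s) = 5*s²
d(A, W) = -3*W² (d(A, W) = W²*(-3) = -3*W²)
a(-5)*m(8) + d(N, j(5, 6)) = -25*8² - 3*(-1)² = -25*64 - 3*1 = -5*320 - 3 = -1600 - 3 = -1603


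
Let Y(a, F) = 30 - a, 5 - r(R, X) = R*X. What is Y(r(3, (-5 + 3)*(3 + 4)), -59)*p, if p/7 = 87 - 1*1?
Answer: -10234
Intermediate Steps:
r(R, X) = 5 - R*X
p = 602 (p = 7*(87 - 1*1) = 7*(87 - 1) = 7*86 = 602)
Y(r(3, (-5 + 3)*(3 + 4)), -59)*p = (30 - (5 - 1*3*(-5 + 3)*(3 + 4)))*602 = (30 - (5 - 1*3*(-2*7)))*602 = (30 - (5 - 1*3*(-14)))*602 = (30 - (5 + 42))*602 = (30 - 1*47)*602 = (30 - 47)*602 = -17*602 = -10234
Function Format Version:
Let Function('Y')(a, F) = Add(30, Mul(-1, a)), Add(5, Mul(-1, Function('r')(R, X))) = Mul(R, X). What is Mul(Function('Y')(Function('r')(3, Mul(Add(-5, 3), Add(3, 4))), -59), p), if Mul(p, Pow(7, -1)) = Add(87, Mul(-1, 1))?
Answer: -10234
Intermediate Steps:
Function('r')(R, X) = Add(5, Mul(-1, R, X)) (Function('r')(R, X) = Add(5, Mul(-1, Mul(R, X))) = Add(5, Mul(-1, R, X)))
p = 602 (p = Mul(7, Add(87, Mul(-1, 1))) = Mul(7, Add(87, -1)) = Mul(7, 86) = 602)
Mul(Function('Y')(Function('r')(3, Mul(Add(-5, 3), Add(3, 4))), -59), p) = Mul(Add(30, Mul(-1, Add(5, Mul(-1, 3, Mul(Add(-5, 3), Add(3, 4)))))), 602) = Mul(Add(30, Mul(-1, Add(5, Mul(-1, 3, Mul(-2, 7))))), 602) = Mul(Add(30, Mul(-1, Add(5, Mul(-1, 3, -14)))), 602) = Mul(Add(30, Mul(-1, Add(5, 42))), 602) = Mul(Add(30, Mul(-1, 47)), 602) = Mul(Add(30, -47), 602) = Mul(-17, 602) = -10234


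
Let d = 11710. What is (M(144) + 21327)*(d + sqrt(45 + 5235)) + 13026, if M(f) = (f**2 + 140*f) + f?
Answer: 730330596 + 249468*sqrt(330) ≈ 7.3486e+8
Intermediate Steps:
M(f) = f**2 + 141*f
(M(144) + 21327)*(d + sqrt(45 + 5235)) + 13026 = (144*(141 + 144) + 21327)*(11710 + sqrt(45 + 5235)) + 13026 = (144*285 + 21327)*(11710 + sqrt(5280)) + 13026 = (41040 + 21327)*(11710 + 4*sqrt(330)) + 13026 = 62367*(11710 + 4*sqrt(330)) + 13026 = (730317570 + 249468*sqrt(330)) + 13026 = 730330596 + 249468*sqrt(330)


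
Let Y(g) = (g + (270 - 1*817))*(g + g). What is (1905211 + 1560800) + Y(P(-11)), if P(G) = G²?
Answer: 3362919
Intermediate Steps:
Y(g) = 2*g*(-547 + g) (Y(g) = (g + (270 - 817))*(2*g) = (g - 547)*(2*g) = (-547 + g)*(2*g) = 2*g*(-547 + g))
(1905211 + 1560800) + Y(P(-11)) = (1905211 + 1560800) + 2*(-11)²*(-547 + (-11)²) = 3466011 + 2*121*(-547 + 121) = 3466011 + 2*121*(-426) = 3466011 - 103092 = 3362919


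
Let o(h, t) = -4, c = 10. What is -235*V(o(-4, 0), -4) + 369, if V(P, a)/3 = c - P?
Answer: -9501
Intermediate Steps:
V(P, a) = 30 - 3*P (V(P, a) = 3*(10 - P) = 30 - 3*P)
-235*V(o(-4, 0), -4) + 369 = -235*(30 - 3*(-4)) + 369 = -235*(30 + 12) + 369 = -235*42 + 369 = -9870 + 369 = -9501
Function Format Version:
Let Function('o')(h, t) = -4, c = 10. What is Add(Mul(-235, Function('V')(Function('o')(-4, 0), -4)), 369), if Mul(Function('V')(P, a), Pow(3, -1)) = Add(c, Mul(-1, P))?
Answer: -9501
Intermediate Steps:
Function('V')(P, a) = Add(30, Mul(-3, P)) (Function('V')(P, a) = Mul(3, Add(10, Mul(-1, P))) = Add(30, Mul(-3, P)))
Add(Mul(-235, Function('V')(Function('o')(-4, 0), -4)), 369) = Add(Mul(-235, Add(30, Mul(-3, -4))), 369) = Add(Mul(-235, Add(30, 12)), 369) = Add(Mul(-235, 42), 369) = Add(-9870, 369) = -9501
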